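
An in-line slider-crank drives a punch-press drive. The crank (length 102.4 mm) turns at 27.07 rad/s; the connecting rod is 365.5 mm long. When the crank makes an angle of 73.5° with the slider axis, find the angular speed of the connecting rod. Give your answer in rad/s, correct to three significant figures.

2.24

ω = 27.07 rad/s
The rod makes angle φ with the slider axis where L sinφ = r sinθ; differentiating, L cosφ·φ̇ = r ω cosθ.
L cosφ = √(L² − r² sin²θ) = 0.35207 m.
|ω_rod| = r ω |cosθ| / √(L² − r² sin²θ) = 0.1024·27.07·0.28402/0.35207 = 2.2362 rad/s.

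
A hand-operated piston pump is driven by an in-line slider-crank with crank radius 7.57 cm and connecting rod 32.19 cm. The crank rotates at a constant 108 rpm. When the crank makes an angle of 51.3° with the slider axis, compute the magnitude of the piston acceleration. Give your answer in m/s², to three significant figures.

5.58

ω = 2π·108/60 = 11.31 rad/s
x(θ) = r cosθ + √(L² − r² sin²θ); with ω constant, a = ω²·d²x/dθ².
d²x/dθ² = −r cosθ − r²(cos2θ)/√u − r⁴ sin²2θ/(4u^{3/2}),  u = L² − r² sin²θ = 0.100129 m².
Substituting r = 0.0757 m, L = 0.3219 m, θ = 51.3°: d²x/dθ² = -0.043627 m.
a = ω²·d²x/dθ² = (11.31)²·(-0.043627) = -5.5804 m/s²;  |a| = 5.5804 m/s².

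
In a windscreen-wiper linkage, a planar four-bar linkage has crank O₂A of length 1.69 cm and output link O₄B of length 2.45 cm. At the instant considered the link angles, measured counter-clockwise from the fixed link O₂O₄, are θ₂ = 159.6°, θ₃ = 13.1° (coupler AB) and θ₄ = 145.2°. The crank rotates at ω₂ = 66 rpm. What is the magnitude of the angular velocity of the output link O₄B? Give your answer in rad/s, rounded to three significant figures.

3.55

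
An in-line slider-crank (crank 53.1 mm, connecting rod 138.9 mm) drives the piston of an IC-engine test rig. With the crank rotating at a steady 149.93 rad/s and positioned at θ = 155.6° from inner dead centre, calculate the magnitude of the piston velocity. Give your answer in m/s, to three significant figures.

2.13

ω = 149.9 rad/s
For an in-line slider-crank, x = r cosθ + √(L² − r² sin²θ), so v = −rω sinθ·[1 + r cosθ/√(L² − r² sin²θ)].
With r = 0.0531 m, L = 0.1389 m, θ = 155.6°: √(L² − r² sin²θ) = 0.13716 m.
v = −0.0531·149.9·0.41310·[1 + 0.0531·-0.91068/0.13716] = -2.1293 m/s.
|v| = 2.1293 m/s.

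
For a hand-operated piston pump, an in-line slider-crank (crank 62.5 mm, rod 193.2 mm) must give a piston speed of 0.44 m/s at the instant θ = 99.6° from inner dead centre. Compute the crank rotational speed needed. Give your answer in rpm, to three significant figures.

For an in-line slider-crank, |v_piston| = rω|sinθ|·[1 + r cosθ/√(L² − r² sin²θ)].
With r = 0.0625 m, L = 0.1932 m, θ = 99.6°: the bracketed kinematic factor |dx/dθ| = 0.058117 m.
ω = v/|dx/dθ| = 0.44/0.058117 = 7.5709 rad/s.
N = 60ω/(2π) = 72.297 rpm.

72.3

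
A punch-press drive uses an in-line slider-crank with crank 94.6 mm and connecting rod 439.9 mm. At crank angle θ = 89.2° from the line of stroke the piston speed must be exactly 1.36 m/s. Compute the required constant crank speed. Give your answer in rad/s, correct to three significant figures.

For an in-line slider-crank, |v_piston| = rω|sinθ|·[1 + r cosθ/√(L² − r² sin²θ)].
With r = 0.0946 m, L = 0.4399 m, θ = 89.2°: the bracketed kinematic factor |dx/dθ| = 0.094882 m.
ω = v/|dx/dθ| = 1.36/0.094882 = 14.334 rad/s.

14.3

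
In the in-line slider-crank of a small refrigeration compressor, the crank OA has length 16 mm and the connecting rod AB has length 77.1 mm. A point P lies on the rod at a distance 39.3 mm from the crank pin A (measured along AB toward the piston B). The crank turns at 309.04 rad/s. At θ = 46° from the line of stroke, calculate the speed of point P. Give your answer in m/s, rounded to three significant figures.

4.18

ω = 309 rad/s.  Crank-pin speed |V_A| = rω = 4.9446 m/s, perpendicular to OA.
Rod angle: sinφ = −(r/L) sinθ ⇒ φ = -8.585°; ω_rod = −rω cosθ/√(L²−r²sin²θ) = -45.055 rad/s.
V_P = V_A + ω_rod × AP, with AP = 0.0393 m along the rod.
Components: V_Px = −rω sinθ − a·ω_rod·sinφ = -3.8212 m/s;  V_Py = rω cosθ + a·ω_rod·cosφ = +1.684 m/s.
|V_P| = √(V_Px² + V_Py²) = 4.1758 m/s.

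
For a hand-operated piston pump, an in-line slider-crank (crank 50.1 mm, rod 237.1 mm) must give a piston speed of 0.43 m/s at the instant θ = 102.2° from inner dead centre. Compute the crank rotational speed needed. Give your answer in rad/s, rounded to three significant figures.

For an in-line slider-crank, |v_piston| = rω|sinθ|·[1 + r cosθ/√(L² − r² sin²θ)].
With r = 0.0501 m, L = 0.2371 m, θ = 102.2°: the bracketed kinematic factor |dx/dθ| = 0.046734 m.
ω = v/|dx/dθ| = 0.43/0.046734 = 9.2011 rad/s.

9.20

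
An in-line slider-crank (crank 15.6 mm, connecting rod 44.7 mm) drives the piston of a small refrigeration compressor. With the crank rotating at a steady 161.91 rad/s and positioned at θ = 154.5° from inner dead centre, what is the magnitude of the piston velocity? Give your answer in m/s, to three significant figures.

0.741

ω = 161.9 rad/s
For an in-line slider-crank, x = r cosθ + √(L² − r² sin²θ), so v = −rω sinθ·[1 + r cosθ/√(L² − r² sin²θ)].
With r = 0.0156 m, L = 0.0447 m, θ = 154.5°: √(L² − r² sin²θ) = 0.044193 m.
v = −0.0156·161.9·0.43051·[1 + 0.0156·-0.90259/0.044193] = -0.74093 m/s.
|v| = 0.74093 m/s.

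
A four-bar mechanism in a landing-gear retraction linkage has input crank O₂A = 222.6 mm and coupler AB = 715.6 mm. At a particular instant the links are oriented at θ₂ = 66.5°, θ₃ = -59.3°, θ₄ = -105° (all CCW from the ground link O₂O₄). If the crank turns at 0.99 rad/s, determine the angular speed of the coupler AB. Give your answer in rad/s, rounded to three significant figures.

0.0636

ω₂ = 0.99 rad/s
Differentiating the loop-closure r₂e^{iθ₂}+r₃e^{iθ₃}=r₁+r₄e^{iθ₄} gives r₂ω₂e^{iθ₂}+r₃ω₃e^{iθ₃}=r₄ω₄e^{iθ₄}.
Eliminating the other unknown: ω₃ = r₂ω₂ sin(θ₄−θ₂) / [r₃ sin(θ₃−θ₄)].
Numerator sine = -0.14781; denominator sine = +0.71569.
Result = 0.2226·0.99·(-0.14781) / (0.7156·(+0.71569)) = -0.063601 rad/s; magnitude 0.063601 rad/s.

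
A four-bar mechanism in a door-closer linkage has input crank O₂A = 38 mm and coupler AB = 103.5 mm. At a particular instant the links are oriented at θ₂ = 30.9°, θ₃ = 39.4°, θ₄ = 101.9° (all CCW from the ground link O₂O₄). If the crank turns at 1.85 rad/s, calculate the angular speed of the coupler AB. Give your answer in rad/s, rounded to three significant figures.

0.724

ω₂ = 1.85 rad/s
Differentiating the loop-closure r₂e^{iθ₂}+r₃e^{iθ₃}=r₁+r₄e^{iθ₄} gives r₂ω₂e^{iθ₂}+r₃ω₃e^{iθ₃}=r₄ω₄e^{iθ₄}.
Eliminating the other unknown: ω₃ = r₂ω₂ sin(θ₄−θ₂) / [r₃ sin(θ₃−θ₄)].
Numerator sine = +0.94552; denominator sine = -0.88701.
Result = 0.038·1.85·(+0.94552) / (0.1035·(-0.88701)) = -0.72403 rad/s; magnitude 0.72403 rad/s.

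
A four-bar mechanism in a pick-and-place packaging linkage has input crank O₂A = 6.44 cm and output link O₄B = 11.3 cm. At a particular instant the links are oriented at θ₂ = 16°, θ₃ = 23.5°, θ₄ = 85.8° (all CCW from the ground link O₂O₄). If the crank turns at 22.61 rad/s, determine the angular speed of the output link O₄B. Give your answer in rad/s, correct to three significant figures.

1.90

ω₂ = 22.61 rad/s
Differentiating the loop-closure r₂e^{iθ₂}+r₃e^{iθ₃}=r₁+r₄e^{iθ₄} gives r₂ω₂e^{iθ₂}+r₃ω₃e^{iθ₃}=r₄ω₄e^{iθ₄}.
Eliminating the other unknown: ω₄ = r₂ω₂ sin(θ₂−θ₃) / [r₄ sin(θ₄−θ₃)].
Numerator sine = -0.13053; denominator sine = +0.88539.
Result = 0.0644·22.61·(-0.13053) / (0.113·(+0.88539)) = -1.8996 rad/s; magnitude 1.8996 rad/s.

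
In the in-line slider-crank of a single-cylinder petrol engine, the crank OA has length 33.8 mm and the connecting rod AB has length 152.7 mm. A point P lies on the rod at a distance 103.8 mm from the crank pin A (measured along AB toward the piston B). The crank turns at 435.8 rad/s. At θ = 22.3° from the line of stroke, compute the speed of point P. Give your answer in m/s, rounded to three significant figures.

ω = 435.8 rad/s.  Crank-pin speed |V_A| = rω = 14.73 m/s, perpendicular to OA.
Rod angle: sinφ = −(r/L) sinθ ⇒ φ = -4.818°; ω_rod = −rω cosθ/√(L²−r²sin²θ) = -89.566 rad/s.
V_P = V_A + ω_rod × AP, with AP = 0.1038 m along the rod.
Components: V_Px = −rω sinθ − a·ω_rod·sinφ = -6.3703 m/s;  V_Py = rω cosθ + a·ω_rod·cosφ = +4.3643 m/s.
|V_P| = √(V_Px² + V_Py²) = 7.7219 m/s.

7.72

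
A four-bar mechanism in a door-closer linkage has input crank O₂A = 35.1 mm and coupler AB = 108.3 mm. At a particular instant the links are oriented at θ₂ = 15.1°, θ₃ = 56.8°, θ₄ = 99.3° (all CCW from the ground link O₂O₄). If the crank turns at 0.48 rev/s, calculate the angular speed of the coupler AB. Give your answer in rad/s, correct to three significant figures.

ω₂ = 3.016 rad/s (from 0.48 rev/s).
Differentiating the loop-closure r₂e^{iθ₂}+r₃e^{iθ₃}=r₁+r₄e^{iθ₄} gives r₂ω₂e^{iθ₂}+r₃ω₃e^{iθ₃}=r₄ω₄e^{iθ₄}.
Eliminating the other unknown: ω₃ = r₂ω₂ sin(θ₄−θ₂) / [r₃ sin(θ₃−θ₄)].
Numerator sine = +0.99488; denominator sine = -0.67559.
Result = 0.0351·3.016·(+0.99488) / (0.1083·(-0.67559)) = -1.4394 rad/s; magnitude 1.4394 rad/s.

1.44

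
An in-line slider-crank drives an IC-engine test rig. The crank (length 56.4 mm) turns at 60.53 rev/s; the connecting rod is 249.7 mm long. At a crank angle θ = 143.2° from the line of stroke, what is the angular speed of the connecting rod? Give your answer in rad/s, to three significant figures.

ω = 380.3 rad/s (converted from 60.53 rev/s).
The rod makes angle φ with the slider axis where L sinφ = r sinθ; differentiating, L cosφ·φ̇ = r ω cosθ.
L cosφ = √(L² − r² sin²θ) = 0.2474 m.
|ω_rod| = r ω |cosθ| / √(L² − r² sin²θ) = 0.0564·380.3·0.80073/0.2474 = 69.424 rad/s.

69.4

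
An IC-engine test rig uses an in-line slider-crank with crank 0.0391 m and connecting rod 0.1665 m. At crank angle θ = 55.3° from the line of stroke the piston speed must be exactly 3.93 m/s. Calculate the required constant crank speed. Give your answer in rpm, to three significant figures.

1030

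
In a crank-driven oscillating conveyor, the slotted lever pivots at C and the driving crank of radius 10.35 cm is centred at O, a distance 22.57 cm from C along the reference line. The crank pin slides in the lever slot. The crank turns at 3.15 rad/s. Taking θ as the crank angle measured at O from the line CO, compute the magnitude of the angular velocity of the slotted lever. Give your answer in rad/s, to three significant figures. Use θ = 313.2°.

0.898

ω = 3.15 rad/s
Crank pin A relative to C: A = (d + r cosθ, r sinθ); lever angle φ = atan2(r sinθ, d + r cosθ).
Differentiating tanφ: φ̇ = rω(d cosθ + r)/(d² + r² + 2dr cosθ).
d² + r² + 2dr cosθ = |CA|² = 0.0936347 m²;  d cosθ + r = +0.258 m.
|ω_lever| = |0.1035·3.15·+0.258| / 0.0936347 = 0.89833 rad/s.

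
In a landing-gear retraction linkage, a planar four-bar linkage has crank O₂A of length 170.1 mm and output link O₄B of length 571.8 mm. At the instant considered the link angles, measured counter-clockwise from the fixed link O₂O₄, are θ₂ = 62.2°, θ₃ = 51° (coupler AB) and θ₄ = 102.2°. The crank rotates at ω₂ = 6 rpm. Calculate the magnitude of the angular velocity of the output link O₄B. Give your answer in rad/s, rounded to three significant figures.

ω₂ = 0.6283 rad/s (from 6 rpm).
Differentiating the loop-closure r₂e^{iθ₂}+r₃e^{iθ₃}=r₁+r₄e^{iθ₄} gives r₂ω₂e^{iθ₂}+r₃ω₃e^{iθ₃}=r₄ω₄e^{iθ₄}.
Eliminating the other unknown: ω₄ = r₂ω₂ sin(θ₂−θ₃) / [r₄ sin(θ₄−θ₃)].
Numerator sine = +0.19423; denominator sine = +0.77934.
Result = 0.1701·0.6283·(+0.19423) / (0.5718·(+0.77934)) = +0.046584 rad/s; magnitude 0.046584 rad/s.

0.0466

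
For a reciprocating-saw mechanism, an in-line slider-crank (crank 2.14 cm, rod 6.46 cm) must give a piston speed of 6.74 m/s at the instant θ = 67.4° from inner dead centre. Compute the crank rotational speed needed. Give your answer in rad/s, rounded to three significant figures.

For an in-line slider-crank, |v_piston| = rω|sinθ|·[1 + r cosθ/√(L² − r² sin²θ)].
With r = 0.0214 m, L = 0.0646 m, θ = 67.4°: the bracketed kinematic factor |dx/dθ| = 0.022398 m.
ω = v/|dx/dθ| = 6.74/0.022398 = 300.91 rad/s.

301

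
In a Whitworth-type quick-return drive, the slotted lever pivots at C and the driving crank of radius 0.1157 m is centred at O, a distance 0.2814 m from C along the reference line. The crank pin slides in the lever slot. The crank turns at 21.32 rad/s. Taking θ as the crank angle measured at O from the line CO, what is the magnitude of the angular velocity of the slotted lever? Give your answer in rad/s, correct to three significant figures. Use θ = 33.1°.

5.89

ω = 21.32 rad/s
Crank pin A relative to C: A = (d + r cosθ, r sinθ); lever angle φ = atan2(r sinθ, d + r cosθ).
Differentiating tanφ: φ̇ = rω(d cosθ + r)/(d² + r² + 2dr cosθ).
d² + r² + 2dr cosθ = |CA|² = 0.147121 m²;  d cosθ + r = +0.35143 m.
|ω_lever| = |0.1157·21.32·+0.35143| / 0.147121 = 5.8924 rad/s.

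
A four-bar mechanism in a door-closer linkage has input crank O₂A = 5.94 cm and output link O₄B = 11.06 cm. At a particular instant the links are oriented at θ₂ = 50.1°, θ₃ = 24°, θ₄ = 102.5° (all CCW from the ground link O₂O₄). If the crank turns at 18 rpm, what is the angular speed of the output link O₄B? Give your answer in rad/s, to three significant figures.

0.454

ω₂ = 1.885 rad/s (from 18 rpm).
Differentiating the loop-closure r₂e^{iθ₂}+r₃e^{iθ₃}=r₁+r₄e^{iθ₄} gives r₂ω₂e^{iθ₂}+r₃ω₃e^{iθ₃}=r₄ω₄e^{iθ₄}.
Eliminating the other unknown: ω₄ = r₂ω₂ sin(θ₂−θ₃) / [r₄ sin(θ₄−θ₃)].
Numerator sine = +0.43994; denominator sine = +0.97992.
Result = 0.0594·1.885·(+0.43994) / (0.1106·(+0.97992)) = +0.4545 rad/s; magnitude 0.4545 rad/s.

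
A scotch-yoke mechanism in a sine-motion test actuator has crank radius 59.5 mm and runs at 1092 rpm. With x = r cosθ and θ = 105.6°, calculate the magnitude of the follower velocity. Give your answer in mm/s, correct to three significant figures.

6550

ω = 114.4 rad/s (from 1092 rpm).
x = r cosθ ⇒ ẋ = −rω sinθ.
|v| = rω|sinθ| = 0.0595·114.4·|sin 105.6°| = 6.5534 m/s = 6553.4 mm/s.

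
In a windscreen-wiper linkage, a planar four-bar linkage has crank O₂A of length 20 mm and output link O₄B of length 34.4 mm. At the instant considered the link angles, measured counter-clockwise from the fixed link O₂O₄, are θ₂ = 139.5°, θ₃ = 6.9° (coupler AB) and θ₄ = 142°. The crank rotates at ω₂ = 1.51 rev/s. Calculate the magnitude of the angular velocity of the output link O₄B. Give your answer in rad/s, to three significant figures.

5.75

ω₂ = 9.488 rad/s (from 1.51 rev/s).
Differentiating the loop-closure r₂e^{iθ₂}+r₃e^{iθ₃}=r₁+r₄e^{iθ₄} gives r₂ω₂e^{iθ₂}+r₃ω₃e^{iθ₃}=r₄ω₄e^{iθ₄}.
Eliminating the other unknown: ω₄ = r₂ω₂ sin(θ₂−θ₃) / [r₄ sin(θ₄−θ₃)].
Numerator sine = +0.73610; denominator sine = +0.70587.
Result = 0.02·9.488·(+0.73610) / (0.0344·(+0.70587)) = +5.7523 rad/s; magnitude 5.7523 rad/s.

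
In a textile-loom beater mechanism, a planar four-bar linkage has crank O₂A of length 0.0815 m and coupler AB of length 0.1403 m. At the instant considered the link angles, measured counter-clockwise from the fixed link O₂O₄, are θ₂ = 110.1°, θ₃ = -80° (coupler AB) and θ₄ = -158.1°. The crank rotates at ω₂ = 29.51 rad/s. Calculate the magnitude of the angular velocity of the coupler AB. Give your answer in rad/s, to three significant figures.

ω₂ = 29.51 rad/s
Differentiating the loop-closure r₂e^{iθ₂}+r₃e^{iθ₃}=r₁+r₄e^{iθ₄} gives r₂ω₂e^{iθ₂}+r₃ω₃e^{iθ₃}=r₄ω₄e^{iθ₄}.
Eliminating the other unknown: ω₃ = r₂ω₂ sin(θ₄−θ₂) / [r₃ sin(θ₃−θ₄)].
Numerator sine = +0.99951; denominator sine = +0.97851.
Result = 0.0815·29.51·(+0.99951) / (0.1403·(+0.97851)) = +17.51 rad/s; magnitude 17.51 rad/s.

17.5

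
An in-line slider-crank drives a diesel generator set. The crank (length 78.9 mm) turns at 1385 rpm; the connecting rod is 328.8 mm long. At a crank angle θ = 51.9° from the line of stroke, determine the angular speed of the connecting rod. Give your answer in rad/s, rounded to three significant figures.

21.9

ω = 145 rad/s (converted from 1385 rpm).
The rod makes angle φ with the slider axis where L sinφ = r sinθ; differentiating, L cosφ·φ̇ = r ω cosθ.
L cosφ = √(L² − r² sin²θ) = 0.32288 m.
|ω_rod| = r ω |cosθ| / √(L² − r² sin²θ) = 0.0789·145·0.61704/0.32288 = 21.868 rad/s.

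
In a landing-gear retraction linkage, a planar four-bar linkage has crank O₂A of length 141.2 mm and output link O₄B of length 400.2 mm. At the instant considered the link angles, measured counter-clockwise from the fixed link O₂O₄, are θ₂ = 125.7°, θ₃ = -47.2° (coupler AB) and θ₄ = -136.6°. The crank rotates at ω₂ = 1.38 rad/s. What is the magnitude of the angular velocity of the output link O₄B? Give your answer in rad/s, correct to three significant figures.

ω₂ = 1.38 rad/s
Differentiating the loop-closure r₂e^{iθ₂}+r₃e^{iθ₃}=r₁+r₄e^{iθ₄} gives r₂ω₂e^{iθ₂}+r₃ω₃e^{iθ₃}=r₄ω₄e^{iθ₄}.
Eliminating the other unknown: ω₄ = r₂ω₂ sin(θ₂−θ₃) / [r₄ sin(θ₄−θ₃)].
Numerator sine = +0.12360; denominator sine = -0.99995.
Result = 0.1412·1.38·(+0.12360) / (0.4002·(-0.99995)) = -0.060184 rad/s; magnitude 0.060184 rad/s.

0.0602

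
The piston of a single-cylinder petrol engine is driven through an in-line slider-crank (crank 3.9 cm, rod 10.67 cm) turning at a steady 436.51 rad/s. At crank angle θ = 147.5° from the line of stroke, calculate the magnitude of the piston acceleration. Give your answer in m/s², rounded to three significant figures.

5020

ω = 436.5 rad/s
x(θ) = r cosθ + √(L² − r² sin²θ); with ω constant, a = ω²·d²x/dθ².
d²x/dθ² = −r cosθ − r²(cos2θ)/√u − r⁴ sin²2θ/(4u^{3/2}),  u = L² − r² sin²θ = 0.0109458 m².
Substituting r = 0.039 m, L = 0.1067 m, θ = 147.5°: d²x/dθ² = +0.026333 m.
a = ω²·d²x/dθ² = (436.5)²·(+0.026333) = +5017.6 m/s²;  |a| = 5017.6 m/s².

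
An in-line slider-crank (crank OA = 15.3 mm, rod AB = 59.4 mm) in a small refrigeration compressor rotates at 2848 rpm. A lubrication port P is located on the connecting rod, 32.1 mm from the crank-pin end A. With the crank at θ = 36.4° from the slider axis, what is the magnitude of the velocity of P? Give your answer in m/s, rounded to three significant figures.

ω = 298.2 rad/s.  Crank-pin speed |V_A| = rω = 4.5631 m/s, perpendicular to OA.
Rod angle: sinφ = −(r/L) sinθ ⇒ φ = -8.792°; ω_rod = −rω cosθ/√(L²−r²sin²θ) = -62.567 rad/s.
V_P = V_A + ω_rod × AP, with AP = 0.0321 m along the rod.
Components: V_Px = −rω sinθ − a·ω_rod·sinφ = -3.0148 m/s;  V_Py = rω cosθ + a·ω_rod·cosφ = +1.688 m/s.
|V_P| = √(V_Px² + V_Py²) = 3.4552 m/s.

3.46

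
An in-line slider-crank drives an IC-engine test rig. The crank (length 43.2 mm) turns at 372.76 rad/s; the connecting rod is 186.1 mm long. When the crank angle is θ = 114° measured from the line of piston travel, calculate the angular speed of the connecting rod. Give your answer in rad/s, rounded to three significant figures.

36.0

ω = 372.8 rad/s
The rod makes angle φ with the slider axis where L sinφ = r sinθ; differentiating, L cosφ·φ̇ = r ω cosθ.
L cosφ = √(L² − r² sin²θ) = 0.18187 m.
|ω_rod| = r ω |cosθ| / √(L² − r² sin²θ) = 0.0432·372.8·0.40674/0.18187 = 36.014 rad/s.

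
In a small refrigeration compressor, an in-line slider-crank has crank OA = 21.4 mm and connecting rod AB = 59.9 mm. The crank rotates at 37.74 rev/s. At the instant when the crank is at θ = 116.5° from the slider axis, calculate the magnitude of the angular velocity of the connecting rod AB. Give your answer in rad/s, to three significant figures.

ω = 237.1 rad/s (converted from 37.74 rev/s).
The rod makes angle φ with the slider axis where L sinφ = r sinθ; differentiating, L cosφ·φ̇ = r ω cosθ.
L cosφ = √(L² − r² sin²θ) = 0.056756 m.
|ω_rod| = r ω |cosθ| / √(L² − r² sin²θ) = 0.0214·237.1·0.44620/0.056756 = 39.894 rad/s.

39.9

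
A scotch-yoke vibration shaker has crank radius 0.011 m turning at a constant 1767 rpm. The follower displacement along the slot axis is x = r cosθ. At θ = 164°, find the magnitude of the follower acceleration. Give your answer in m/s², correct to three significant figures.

362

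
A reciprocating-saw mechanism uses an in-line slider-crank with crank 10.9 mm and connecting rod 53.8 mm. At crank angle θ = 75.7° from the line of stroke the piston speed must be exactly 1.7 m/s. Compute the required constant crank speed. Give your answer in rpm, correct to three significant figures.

For an in-line slider-crank, |v_piston| = rω|sinθ|·[1 + r cosθ/√(L² − r² sin²θ)].
With r = 0.0109 m, L = 0.0538 m, θ = 75.7°: the bracketed kinematic factor |dx/dθ| = 0.011101 m.
ω = v/|dx/dθ| = 1.7/0.011101 = 153.13 rad/s.
N = 60ω/(2π) = 1462.3 rpm.

1460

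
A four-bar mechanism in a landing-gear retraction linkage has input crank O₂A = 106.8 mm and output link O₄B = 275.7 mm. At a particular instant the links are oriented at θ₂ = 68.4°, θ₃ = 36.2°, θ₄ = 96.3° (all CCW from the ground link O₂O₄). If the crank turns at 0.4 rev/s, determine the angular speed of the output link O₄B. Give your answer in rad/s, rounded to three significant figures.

0.598

ω₂ = 2.513 rad/s (from 0.4 rev/s).
Differentiating the loop-closure r₂e^{iθ₂}+r₃e^{iθ₃}=r₁+r₄e^{iθ₄} gives r₂ω₂e^{iθ₂}+r₃ω₃e^{iθ₃}=r₄ω₄e^{iθ₄}.
Eliminating the other unknown: ω₄ = r₂ω₂ sin(θ₂−θ₃) / [r₄ sin(θ₄−θ₃)].
Numerator sine = +0.53288; denominator sine = +0.86690.
Result = 0.1068·2.513·(+0.53288) / (0.2757·(+0.86690)) = +0.59846 rad/s; magnitude 0.59846 rad/s.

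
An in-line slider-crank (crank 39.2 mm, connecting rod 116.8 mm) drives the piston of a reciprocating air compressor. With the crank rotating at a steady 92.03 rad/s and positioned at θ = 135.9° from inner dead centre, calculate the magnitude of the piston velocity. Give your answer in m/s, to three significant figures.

1.89

ω = 92.03 rad/s
For an in-line slider-crank, x = r cosθ + √(L² − r² sin²θ), so v = −rω sinθ·[1 + r cosθ/√(L² − r² sin²θ)].
With r = 0.0392 m, L = 0.1168 m, θ = 135.9°: √(L² − r² sin²θ) = 0.11357 m.
v = −0.0392·92.03·0.69591·[1 + 0.0392·-0.71813/0.11357] = -1.8883 m/s.
|v| = 1.8883 m/s.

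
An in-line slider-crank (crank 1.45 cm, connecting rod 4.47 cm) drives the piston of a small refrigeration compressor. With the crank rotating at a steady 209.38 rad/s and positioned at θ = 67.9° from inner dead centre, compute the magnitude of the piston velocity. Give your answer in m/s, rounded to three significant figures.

ω = 209.4 rad/s
For an in-line slider-crank, x = r cosθ + √(L² − r² sin²θ), so v = −rω sinθ·[1 + r cosθ/√(L² − r² sin²θ)].
With r = 0.0145 m, L = 0.0447 m, θ = 67.9°: √(L² − r² sin²θ) = 0.042633 m.
v = −0.0145·209.4·0.92653·[1 + 0.0145·0.37622/0.042633] = -3.1729 m/s.
|v| = 3.1729 m/s.

3.17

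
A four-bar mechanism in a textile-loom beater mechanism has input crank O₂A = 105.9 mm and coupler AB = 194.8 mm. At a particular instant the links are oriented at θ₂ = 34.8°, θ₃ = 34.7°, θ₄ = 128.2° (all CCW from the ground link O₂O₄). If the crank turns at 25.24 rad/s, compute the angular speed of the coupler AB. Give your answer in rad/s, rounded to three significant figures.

13.7

ω₂ = 25.24 rad/s
Differentiating the loop-closure r₂e^{iθ₂}+r₃e^{iθ₃}=r₁+r₄e^{iθ₄} gives r₂ω₂e^{iθ₂}+r₃ω₃e^{iθ₃}=r₄ω₄e^{iθ₄}.
Eliminating the other unknown: ω₃ = r₂ω₂ sin(θ₄−θ₂) / [r₃ sin(θ₃−θ₄)].
Numerator sine = +0.99824; denominator sine = -0.99813.
Result = 0.1059·25.24·(+0.99824) / (0.1948·(-0.99813)) = -13.723 rad/s; magnitude 13.723 rad/s.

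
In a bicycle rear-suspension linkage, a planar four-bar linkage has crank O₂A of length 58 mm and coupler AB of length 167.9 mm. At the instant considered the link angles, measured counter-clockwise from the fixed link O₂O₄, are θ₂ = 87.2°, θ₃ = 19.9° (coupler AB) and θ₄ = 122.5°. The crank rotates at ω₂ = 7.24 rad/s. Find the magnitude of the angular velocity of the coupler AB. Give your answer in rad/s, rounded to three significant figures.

1.48

ω₂ = 7.24 rad/s
Differentiating the loop-closure r₂e^{iθ₂}+r₃e^{iθ₃}=r₁+r₄e^{iθ₄} gives r₂ω₂e^{iθ₂}+r₃ω₃e^{iθ₃}=r₄ω₄e^{iθ₄}.
Eliminating the other unknown: ω₃ = r₂ω₂ sin(θ₄−θ₂) / [r₃ sin(θ₃−θ₄)].
Numerator sine = +0.57786; denominator sine = -0.97592.
Result = 0.058·7.24·(+0.57786) / (0.1679·(-0.97592)) = -1.4809 rad/s; magnitude 1.4809 rad/s.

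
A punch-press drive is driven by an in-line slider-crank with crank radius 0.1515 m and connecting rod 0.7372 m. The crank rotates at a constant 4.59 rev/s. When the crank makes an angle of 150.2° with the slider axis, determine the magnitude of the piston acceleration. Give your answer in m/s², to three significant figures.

ω = 2π·4.59 = 28.84 rad/s
x(θ) = r cosθ + √(L² − r² sin²θ); with ω constant, a = ω²·d²x/dθ².
d²x/dθ² = −r cosθ − r²(cos2θ)/√u − r⁴ sin²2θ/(4u^{3/2}),  u = L² − r² sin²θ = 0.537795 m².
Substituting r = 0.1515 m, L = 0.7372 m, θ = 150.2°: d²x/dθ² = +0.11538 m.
a = ω²·d²x/dθ² = (28.84)²·(+0.11538) = +95.966 m/s²;  |a| = 95.966 m/s².

96.0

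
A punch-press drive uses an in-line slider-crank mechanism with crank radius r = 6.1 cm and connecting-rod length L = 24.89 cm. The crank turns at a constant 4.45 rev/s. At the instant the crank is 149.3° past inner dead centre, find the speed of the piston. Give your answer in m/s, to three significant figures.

0.686

ω = 2π·4.45 = 27.96 rad/s
For an in-line slider-crank, x = r cosθ + √(L² − r² sin²θ), so v = −rω sinθ·[1 + r cosθ/√(L² − r² sin²θ)].
With r = 0.061 m, L = 0.2489 m, θ = 149.3°: √(L² − r² sin²θ) = 0.24694 m.
v = −0.061·27.96·0.51054·[1 + 0.061·-0.85985/0.24694] = -0.68582 m/s.
|v| = 0.68582 m/s.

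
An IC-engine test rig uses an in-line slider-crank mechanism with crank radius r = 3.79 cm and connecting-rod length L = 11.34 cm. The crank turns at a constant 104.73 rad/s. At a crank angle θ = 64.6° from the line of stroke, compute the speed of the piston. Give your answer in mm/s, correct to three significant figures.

ω = 104.7 rad/s
For an in-line slider-crank, x = r cosθ + √(L² − r² sin²θ), so v = −rω sinθ·[1 + r cosθ/√(L² − r² sin²θ)].
With r = 0.0379 m, L = 0.1134 m, θ = 64.6°: √(L² − r² sin²θ) = 0.10811 m.
v = −0.0379·104.7·0.90334·[1 + 0.0379·0.42894/0.10811] = -4.1248 m/s.
|v| = 4.1248 m/s = 4124.8 mm/s.

4120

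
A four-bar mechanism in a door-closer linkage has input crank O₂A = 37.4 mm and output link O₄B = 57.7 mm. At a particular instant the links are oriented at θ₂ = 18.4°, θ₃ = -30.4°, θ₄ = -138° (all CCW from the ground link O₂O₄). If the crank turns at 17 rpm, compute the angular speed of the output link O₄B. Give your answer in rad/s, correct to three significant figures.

ω₂ = 1.78 rad/s (from 17 rpm).
Differentiating the loop-closure r₂e^{iθ₂}+r₃e^{iθ₃}=r₁+r₄e^{iθ₄} gives r₂ω₂e^{iθ₂}+r₃ω₃e^{iθ₃}=r₄ω₄e^{iθ₄}.
Eliminating the other unknown: ω₄ = r₂ω₂ sin(θ₂−θ₃) / [r₄ sin(θ₄−θ₃)].
Numerator sine = +0.75241; denominator sine = -0.95319.
Result = 0.0374·1.78·(+0.75241) / (0.0577·(-0.95319)) = -0.91086 rad/s; magnitude 0.91086 rad/s.

0.911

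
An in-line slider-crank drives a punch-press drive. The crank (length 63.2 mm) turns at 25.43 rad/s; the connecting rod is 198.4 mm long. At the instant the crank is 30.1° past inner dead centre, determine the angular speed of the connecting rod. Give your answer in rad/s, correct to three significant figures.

ω = 25.43 rad/s
The rod makes angle φ with the slider axis where L sinφ = r sinθ; differentiating, L cosφ·φ̇ = r ω cosθ.
L cosφ = √(L² − r² sin²θ) = 0.19585 m.
|ω_rod| = r ω |cosθ| / √(L² − r² sin²θ) = 0.0632·25.43·0.86515/0.19585 = 7.0995 rad/s.

7.10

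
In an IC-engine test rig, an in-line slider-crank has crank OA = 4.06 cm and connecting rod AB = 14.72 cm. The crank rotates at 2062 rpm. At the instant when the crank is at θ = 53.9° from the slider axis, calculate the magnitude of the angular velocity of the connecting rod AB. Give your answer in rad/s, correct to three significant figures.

36.0

ω = 215.9 rad/s (converted from 2062 rpm).
The rod makes angle φ with the slider axis where L sinφ = r sinθ; differentiating, L cosφ·φ̇ = r ω cosθ.
L cosφ = √(L² − r² sin²θ) = 0.1435 m.
|ω_rod| = r ω |cosθ| / √(L² − r² sin²θ) = 0.0406·215.9·0.58920/0.1435 = 35.996 rad/s.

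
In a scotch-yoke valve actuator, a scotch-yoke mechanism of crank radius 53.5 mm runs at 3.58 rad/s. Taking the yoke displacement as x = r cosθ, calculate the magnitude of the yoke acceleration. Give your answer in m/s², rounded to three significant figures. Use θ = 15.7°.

ω = 3.58 rad/s
x = r cosθ ⇒ ẍ = −rω² cosθ (ω constant).
|a| = rω²|cosθ| = 0.0535·(3.58)²·|cos 15.7°| = 0.6601 m/s².

0.660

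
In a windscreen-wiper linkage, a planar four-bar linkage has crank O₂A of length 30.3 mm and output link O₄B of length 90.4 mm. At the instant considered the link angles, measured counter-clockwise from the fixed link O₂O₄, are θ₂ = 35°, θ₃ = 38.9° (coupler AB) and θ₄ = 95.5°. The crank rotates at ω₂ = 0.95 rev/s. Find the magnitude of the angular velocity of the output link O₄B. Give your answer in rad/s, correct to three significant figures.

0.163

ω₂ = 5.969 rad/s (from 0.95 rev/s).
Differentiating the loop-closure r₂e^{iθ₂}+r₃e^{iθ₃}=r₁+r₄e^{iθ₄} gives r₂ω₂e^{iθ₂}+r₃ω₃e^{iθ₃}=r₄ω₄e^{iθ₄}.
Eliminating the other unknown: ω₄ = r₂ω₂ sin(θ₂−θ₃) / [r₄ sin(θ₄−θ₃)].
Numerator sine = -0.06802; denominator sine = +0.83485.
Result = 0.0303·5.969·(-0.06802) / (0.0904·(+0.83485)) = -0.163 rad/s; magnitude 0.163 rad/s.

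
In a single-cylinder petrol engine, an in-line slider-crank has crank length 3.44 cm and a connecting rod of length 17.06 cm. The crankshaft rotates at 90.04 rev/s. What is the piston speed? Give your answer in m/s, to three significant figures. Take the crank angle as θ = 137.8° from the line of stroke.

11.1

ω = 2π·90 = 565.7 rad/s
For an in-line slider-crank, x = r cosθ + √(L² − r² sin²θ), so v = −rω sinθ·[1 + r cosθ/√(L² − r² sin²θ)].
With r = 0.0344 m, L = 0.1706 m, θ = 137.8°: √(L² − r² sin²θ) = 0.16903 m.
v = −0.0344·565.7·0.67172·[1 + 0.0344·-0.74080/0.16903] = -11.102 m/s.
|v| = 11.102 m/s.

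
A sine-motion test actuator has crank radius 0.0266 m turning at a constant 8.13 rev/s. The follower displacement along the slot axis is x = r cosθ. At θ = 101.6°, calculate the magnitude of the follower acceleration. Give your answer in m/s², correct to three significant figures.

ω = 51.08 rad/s (from 8.13 rev/s).
x = r cosθ ⇒ ẍ = −rω² cosθ (ω constant).
|a| = rω²|cosθ| = 0.0266·(51.08)²·|cos 101.6°| = 13.957 m/s².

14.0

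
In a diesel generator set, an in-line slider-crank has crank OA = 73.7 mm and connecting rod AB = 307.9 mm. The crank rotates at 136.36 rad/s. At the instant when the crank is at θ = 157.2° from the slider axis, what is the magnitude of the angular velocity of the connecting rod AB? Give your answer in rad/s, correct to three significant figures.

30.2

ω = 136.4 rad/s
The rod makes angle φ with the slider axis where L sinφ = r sinθ; differentiating, L cosφ·φ̇ = r ω cosθ.
L cosφ = √(L² − r² sin²θ) = 0.30657 m.
|ω_rod| = r ω |cosθ| / √(L² − r² sin²θ) = 0.0737·136.4·0.92186/0.30657 = 30.22 rad/s.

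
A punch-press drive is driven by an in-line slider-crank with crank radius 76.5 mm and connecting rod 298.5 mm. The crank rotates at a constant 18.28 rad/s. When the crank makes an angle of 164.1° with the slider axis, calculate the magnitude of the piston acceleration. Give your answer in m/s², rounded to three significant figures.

ω = 18.28 rad/s
x(θ) = r cosθ + √(L² − r² sin²θ); with ω constant, a = ω²·d²x/dθ².
d²x/dθ² = −r cosθ − r²(cos2θ)/√u − r⁴ sin²2θ/(4u^{3/2}),  u = L² − r² sin²θ = 0.088663 m².
Substituting r = 0.0765 m, L = 0.2985 m, θ = 164.1°: d²x/dθ² = +0.056779 m.
a = ω²·d²x/dθ² = (18.28)²·(+0.056779) = +18.973 m/s²;  |a| = 18.973 m/s².

19.0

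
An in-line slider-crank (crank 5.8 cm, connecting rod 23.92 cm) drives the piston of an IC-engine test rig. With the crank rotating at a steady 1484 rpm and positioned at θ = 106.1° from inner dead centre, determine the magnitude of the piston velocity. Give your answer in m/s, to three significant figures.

8.06

ω = 2π·1484/60 = 155.4 rad/s
For an in-line slider-crank, x = r cosθ + √(L² − r² sin²θ), so v = −rω sinθ·[1 + r cosθ/√(L² − r² sin²θ)].
With r = 0.058 m, L = 0.2392 m, θ = 106.1°: √(L² − r² sin²θ) = 0.23262 m.
v = −0.058·155.4·0.96078·[1 + 0.058·-0.27731/0.23262] = -8.0611 m/s.
|v| = 8.0611 m/s.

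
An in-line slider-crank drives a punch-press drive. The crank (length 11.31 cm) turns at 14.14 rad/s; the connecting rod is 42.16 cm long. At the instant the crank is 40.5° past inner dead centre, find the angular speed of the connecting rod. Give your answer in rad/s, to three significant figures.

ω = 14.14 rad/s
The rod makes angle φ with the slider axis where L sinφ = r sinθ; differentiating, L cosφ·φ̇ = r ω cosθ.
L cosφ = √(L² − r² sin²θ) = 0.41515 m.
|ω_rod| = r ω |cosθ| / √(L² − r² sin²θ) = 0.1131·14.14·0.76041/0.41515 = 2.9292 rad/s.

2.93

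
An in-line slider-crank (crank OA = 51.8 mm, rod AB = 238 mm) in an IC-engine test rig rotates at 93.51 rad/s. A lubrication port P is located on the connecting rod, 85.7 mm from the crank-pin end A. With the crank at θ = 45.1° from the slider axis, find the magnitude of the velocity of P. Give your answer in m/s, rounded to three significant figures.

ω = 93.51 rad/s.  Crank-pin speed |V_A| = rω = 4.8438 m/s, perpendicular to OA.
Rod angle: sinφ = −(r/L) sinθ ⇒ φ = -8.869°; ω_rod = −rω cosθ/√(L²−r²sin²θ) = -14.54 rad/s.
V_P = V_A + ω_rod × AP, with AP = 0.0857 m along the rod.
Components: V_Px = −rω sinθ − a·ω_rod·sinφ = -3.6232 m/s;  V_Py = rω cosθ + a·ω_rod·cosφ = +2.1879 m/s.
|V_P| = √(V_Px² + V_Py²) = 4.2326 m/s.

4.23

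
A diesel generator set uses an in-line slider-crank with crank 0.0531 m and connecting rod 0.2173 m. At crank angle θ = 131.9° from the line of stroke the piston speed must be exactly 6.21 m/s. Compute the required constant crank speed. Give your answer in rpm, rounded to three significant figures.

For an in-line slider-crank, |v_piston| = rω|sinθ|·[1 + r cosθ/√(L² − r² sin²θ)].
With r = 0.0531 m, L = 0.2173 m, θ = 131.9°: the bracketed kinematic factor |dx/dθ| = 0.032964 m.
ω = v/|dx/dθ| = 6.21/0.032964 = 188.39 rad/s.
N = 60ω/(2π) = 1799 rpm.

1800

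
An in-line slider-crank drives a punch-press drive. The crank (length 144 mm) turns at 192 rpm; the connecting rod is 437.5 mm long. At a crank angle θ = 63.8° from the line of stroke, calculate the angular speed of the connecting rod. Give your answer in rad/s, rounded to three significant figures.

ω = 20.11 rad/s (converted from 192 rpm).
The rod makes angle φ with the slider axis where L sinφ = r sinθ; differentiating, L cosφ·φ̇ = r ω cosθ.
L cosφ = √(L² − r² sin²θ) = 0.41799 m.
|ω_rod| = r ω |cosθ| / √(L² − r² sin²θ) = 0.144·20.11·0.44151/0.41799 = 3.0582 rad/s.

3.06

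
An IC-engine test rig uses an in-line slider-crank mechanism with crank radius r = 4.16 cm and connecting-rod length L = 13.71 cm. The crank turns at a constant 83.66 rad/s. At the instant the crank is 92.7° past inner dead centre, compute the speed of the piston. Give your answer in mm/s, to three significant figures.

3420

ω = 83.66 rad/s
For an in-line slider-crank, x = r cosθ + √(L² − r² sin²θ), so v = −rω sinθ·[1 + r cosθ/√(L² − r² sin²θ)].
With r = 0.0416 m, L = 0.1371 m, θ = 92.7°: √(L² − r² sin²θ) = 0.13065 m.
v = −0.0416·83.66·0.99889·[1 + 0.0416·-0.04711/0.13065] = -3.4243 m/s.
|v| = 3.4243 m/s = 3424.3 mm/s.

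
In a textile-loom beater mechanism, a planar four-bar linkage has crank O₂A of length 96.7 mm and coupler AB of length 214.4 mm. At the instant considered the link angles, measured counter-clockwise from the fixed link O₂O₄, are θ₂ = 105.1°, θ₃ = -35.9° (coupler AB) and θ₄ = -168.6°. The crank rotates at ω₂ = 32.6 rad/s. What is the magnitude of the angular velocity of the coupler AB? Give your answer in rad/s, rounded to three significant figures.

20.0

ω₂ = 32.6 rad/s
Differentiating the loop-closure r₂e^{iθ₂}+r₃e^{iθ₃}=r₁+r₄e^{iθ₄} gives r₂ω₂e^{iθ₂}+r₃ω₃e^{iθ₃}=r₄ω₄e^{iθ₄}.
Eliminating the other unknown: ω₃ = r₂ω₂ sin(θ₄−θ₂) / [r₃ sin(θ₃−θ₄)].
Numerator sine = +0.99792; denominator sine = +0.73491.
Result = 0.0967·32.6·(+0.99792) / (0.2144·(+0.73491)) = +19.965 rad/s; magnitude 19.965 rad/s.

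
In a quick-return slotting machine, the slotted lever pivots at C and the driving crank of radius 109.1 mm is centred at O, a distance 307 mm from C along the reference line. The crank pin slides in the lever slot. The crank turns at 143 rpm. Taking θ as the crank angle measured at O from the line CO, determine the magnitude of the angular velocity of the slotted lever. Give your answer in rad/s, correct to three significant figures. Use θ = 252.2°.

0.291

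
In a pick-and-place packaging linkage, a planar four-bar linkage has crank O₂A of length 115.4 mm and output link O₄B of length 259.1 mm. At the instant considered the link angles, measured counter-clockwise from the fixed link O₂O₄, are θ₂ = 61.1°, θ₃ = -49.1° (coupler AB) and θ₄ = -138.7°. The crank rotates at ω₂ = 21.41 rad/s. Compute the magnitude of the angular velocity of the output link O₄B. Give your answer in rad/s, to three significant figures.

ω₂ = 21.41 rad/s
Differentiating the loop-closure r₂e^{iθ₂}+r₃e^{iθ₃}=r₁+r₄e^{iθ₄} gives r₂ω₂e^{iθ₂}+r₃ω₃e^{iθ₃}=r₄ω₄e^{iθ₄}.
Eliminating the other unknown: ω₄ = r₂ω₂ sin(θ₂−θ₃) / [r₄ sin(θ₄−θ₃)].
Numerator sine = +0.93849; denominator sine = -0.99998.
Result = 0.1154·21.41·(+0.93849) / (0.2591·(-0.99998)) = -8.9495 rad/s; magnitude 8.9495 rad/s.

8.95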